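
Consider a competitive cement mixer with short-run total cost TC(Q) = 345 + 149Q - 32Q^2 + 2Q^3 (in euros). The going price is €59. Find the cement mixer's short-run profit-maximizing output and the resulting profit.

AVC = 149 - 32Q + 2Q^2 has its minimum €21 at Q = 8; price €59 clears that bar, so the firm operates.
MC = 149 - 64Q + 6Q^2. Setting P = MC and taking the root on the rising branch gives Q* = 9.
TR = 59·9 = 531. TC = 345 + 207 = 552. Profit = 531 − 552 = -€21.
By producing, the firm covers all variable cost plus €324 of fixed cost; shutting down would lose the full €345.

Profit = -€21 at Q = 9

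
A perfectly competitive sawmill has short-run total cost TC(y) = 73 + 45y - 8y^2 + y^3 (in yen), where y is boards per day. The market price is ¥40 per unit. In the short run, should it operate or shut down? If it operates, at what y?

Strip out fixed cost: VC = 45y - 8y^2 + y^3. Then AVC = 45 - 8y + y^2 and MC = 45 - 16y + 3y^2.
AVC is minimized where dAVC/dy = -8 + 2y = 0, at y = 4; min AVC = 45 - 8·4 + 4^2 = ¥29.
P = ¥40 exceeds min AVC = ¥29, so the firm stays open.
Solving P = MC: 5 - 16y + 3y^2 = 0 ⇒ y = 1/3 or 5. On the upward-sloping branch, y* = 5.
Check: AVC at y = 5 is ¥30 ≤ P, so revenue covers variable cost.
Profit = P·y − TC = 40·5 − 223 = -¥23, a loss, but smaller than the ¥73 fixed cost the firm would lose by shutting down.

Produce at y = 5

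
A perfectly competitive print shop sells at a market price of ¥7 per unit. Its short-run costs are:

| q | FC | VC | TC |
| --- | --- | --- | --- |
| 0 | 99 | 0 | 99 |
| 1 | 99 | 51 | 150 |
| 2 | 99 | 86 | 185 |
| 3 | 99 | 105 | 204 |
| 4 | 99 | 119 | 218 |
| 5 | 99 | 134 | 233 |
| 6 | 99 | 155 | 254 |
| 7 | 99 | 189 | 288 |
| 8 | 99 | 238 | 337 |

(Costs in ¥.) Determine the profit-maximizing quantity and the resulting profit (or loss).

Compute π = P·q − TC at each output: q=0: -99; q=1: -143; q=2: -171; q=3: -183; q=4: -190; q=5: -198; q=6: -212; q=7: -239; q=8: -281.
Profit is highest at q = 0. Equivalently, the lowest AVC in the table is 155/6 ≈ ¥25.83 at q = 6, and P = ¥7 falls below it — price never covers variable cost, so the firm shuts down and loses only its fixed cost.

q = 0 (shut down); profit = -¥99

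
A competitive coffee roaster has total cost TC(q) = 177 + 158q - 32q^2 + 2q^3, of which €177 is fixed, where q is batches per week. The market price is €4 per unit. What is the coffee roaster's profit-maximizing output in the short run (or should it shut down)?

Shut down

Strip out fixed cost: VC = 158q - 32q^2 + 2q^3. Then AVC = 158 - 32q + 2q^2 and MC = 158 - 64q + 6q^2.
AVC hits its minimum where MC = AVC, at q = 8, giving min AVC = 158 - 32·8 + 2·8^2 = €30.
Since P = €4 < min AVC = €30, price fails to cover variable cost at any output.
Best response: produce nothing and absorb the €177 fixed cost.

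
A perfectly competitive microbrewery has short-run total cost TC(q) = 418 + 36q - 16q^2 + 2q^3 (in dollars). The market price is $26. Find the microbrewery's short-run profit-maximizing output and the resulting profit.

AVC = 36 - 16q + 2q^2; min AVC = $4 at q = 4. Since P = $26 ≥ min AVC, the firm produces.
With MC = 36 - 32q + 6q^2, P = MC on the upward-sloping part at q* = 5.
TR = 26·5 = 130. TC = 418 + 30 = 448. Profit = 130 − 448 = -$318.
That loss of $318 beats the $418 the firm would lose by shutting down; producing recovers $100 of fixed cost.

Profit = -$318 at q = 5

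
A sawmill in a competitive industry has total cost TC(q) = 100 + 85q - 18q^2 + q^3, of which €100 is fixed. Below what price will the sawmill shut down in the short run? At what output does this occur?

The firm shuts down when price falls below the minimum of average variable cost. AVC = VC/q = 85 - 18q + q^2.
At the minimum of AVC, MC = AVC. MC = 85 - 36q + 3q^2; setting MC = AVC gives 2q^2 - 18q = 0, so q = 9. min AVC = 4.
So the shutdown price is €4.

€4 per unit, at q = 9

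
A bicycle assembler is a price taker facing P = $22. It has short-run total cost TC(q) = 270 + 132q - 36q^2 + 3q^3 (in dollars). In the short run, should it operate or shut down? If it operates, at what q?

Shut down

From TC, MC = TC'(q) = 132 - 72q + 9q^2 and AVC = VC/q = 132 - 36q + 3q^2.
AVC hits its minimum where MC = AVC, at q = 6, giving min AVC = 132 - 36·6 + 3·6^2 = $24.
With P < min AVC ($22 < $24), every unit sold adds to the loss.
Best response: produce nothing and absorb the $270 fixed cost.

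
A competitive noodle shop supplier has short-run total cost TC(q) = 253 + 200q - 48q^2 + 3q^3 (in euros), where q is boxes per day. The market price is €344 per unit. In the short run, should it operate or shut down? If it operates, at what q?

Produce at q = 12

Strip out fixed cost: VC = 200q - 48q^2 + 3q^3. Then AVC = 200 - 48q + 3q^2 and MC = 200 - 96q + 9q^2.
The AVC parabola has its vertex at q = 48/6 = 8, where AVC = 200 - 48·8 + 3·8^2 = €8.
Since P = €344 ≥ min AVC = €8, price covers variable cost and the firm should produce.
Set P = MC: 344 = 200 - 96q + 9q^2 → -144 - 96q + 9q^2 = 0. The roots are q = -4/3 and q = 12; the profit-maximizing output is on the rising part of MC, so q* = 12.
Check: AVC at q = 12 is €56 ≤ P, so revenue covers variable cost.
Profit = P·q − TC = 344·12 − 925 = €3203.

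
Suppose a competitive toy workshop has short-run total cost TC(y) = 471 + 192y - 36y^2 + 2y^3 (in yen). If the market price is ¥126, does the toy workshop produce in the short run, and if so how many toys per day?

Variable cost is VC = 192y - 36y^2 + 2y^3, so AVC = VC/y = 192 - 36y + 2y^2 and MC = dTC/dy = 192 - 72y + 6y^2.
AVC hits its minimum where MC = AVC, at y = 9, giving min AVC = 192 - 36·9 + 2·9^2 = ¥30.
Because ¥126 ≥ ¥30, revenue can cover variable cost; the firm operates.
Solving P = MC: 66 - 72y + 6y^2 = 0 ⇒ y = 1 or 11. On the upward-sloping branch, y* = 11.
Check: AVC at y = 11 is ¥38 ≤ P, so revenue covers variable cost.
Profit = P·y − TC = 126·11 − 889 = ¥497.

Produce at y = 11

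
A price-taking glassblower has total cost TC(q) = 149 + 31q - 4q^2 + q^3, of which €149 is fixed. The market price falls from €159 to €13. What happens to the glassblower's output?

AVC = 31 - 4q + q^2, minimized at q = 2 where min AVC = €27. MC = 31 - 8q + 3q^2.
With P = €159 above the shutdown price, P = MC gives q = 8.
At P = €13 < min AVC = €27, price no longer covers variable cost at any output, so the firm shuts down: q = 0.

Output falls from 8 to 0 (the firm shuts down)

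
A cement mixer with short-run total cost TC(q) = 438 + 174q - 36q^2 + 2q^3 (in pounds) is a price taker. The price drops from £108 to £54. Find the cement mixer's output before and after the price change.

MC = 174 - 72q + 6q^2; the shutdown threshold is min AVC = £12 (at q = 9).
With P = £108 above the shutdown price, P = MC gives q = 11.
At P = £54 ≥ min AVC, set P = MC: q = 10. The firm stays open but cuts output.

Output falls from 11 to 10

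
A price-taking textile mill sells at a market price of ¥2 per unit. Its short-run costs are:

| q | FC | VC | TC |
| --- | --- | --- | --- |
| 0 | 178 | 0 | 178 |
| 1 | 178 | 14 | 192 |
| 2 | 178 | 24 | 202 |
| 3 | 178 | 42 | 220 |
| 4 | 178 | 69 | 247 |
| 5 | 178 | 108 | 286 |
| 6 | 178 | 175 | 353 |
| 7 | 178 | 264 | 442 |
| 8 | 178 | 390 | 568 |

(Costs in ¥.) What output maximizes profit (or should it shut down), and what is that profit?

q = 0 (shut down); profit = -¥178

Tabulate TR − TC: q=0: -178; q=1: -190; q=2: -198; q=3: -214; q=4: -239; q=5: -276; q=6: -341; q=7: -428; q=8: -552.
Profit is highest at q = 0. Equivalently, the lowest AVC in the table is 24/2 ≈ ¥12 at q = 2, and P = ¥2 falls below it — price never covers variable cost, so the firm shuts down and loses only its fixed cost.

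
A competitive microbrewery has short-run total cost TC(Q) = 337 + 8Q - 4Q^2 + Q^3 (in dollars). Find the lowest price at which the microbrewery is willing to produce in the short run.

$4 per unit

The firm shuts down when price falls below the minimum of average variable cost. AVC = VC/Q = 8 - 4Q + Q^2.
At the minimum of AVC, MC = AVC. MC = 8 - 8Q + 3Q^2; setting MC = AVC gives 2Q^2 - 4Q = 0, so Q = 2. min AVC = 4.
So the shutdown price is $4.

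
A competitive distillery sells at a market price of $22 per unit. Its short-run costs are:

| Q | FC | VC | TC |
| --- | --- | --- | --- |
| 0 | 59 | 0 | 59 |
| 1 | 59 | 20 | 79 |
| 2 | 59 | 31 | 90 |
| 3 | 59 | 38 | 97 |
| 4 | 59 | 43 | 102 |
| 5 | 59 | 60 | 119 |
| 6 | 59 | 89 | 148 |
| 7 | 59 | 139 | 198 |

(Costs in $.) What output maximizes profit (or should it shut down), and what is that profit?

Tabulate TR − TC: Q=0: -59; Q=1: -57; Q=2: -46; Q=3: -31; Q=4: -14; Q=5: -9; Q=6: -16; Q=7: -44.
Profit is maximized at Q = 5. AVC there is 60/5 = $12 ≤ P, so producing beats shutting down (which would give -$59).

Q = 5; profit = -$9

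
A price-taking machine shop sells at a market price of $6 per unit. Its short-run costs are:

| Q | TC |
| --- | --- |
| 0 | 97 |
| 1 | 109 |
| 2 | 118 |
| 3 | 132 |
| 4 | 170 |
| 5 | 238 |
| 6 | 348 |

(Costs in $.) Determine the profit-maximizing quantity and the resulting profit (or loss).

Q = 0 (shut down); profit = -$97

Profit at each row (π = 6Q − TC): Q=0: -97; Q=1: -103; Q=2: -106; Q=3: -114; Q=4: -146; Q=5: -208; Q=6: -312.
Profit is highest at Q = 0. Equivalently, the lowest AVC in the table is 21/2 ≈ $10.50 at Q = 2, and P = $6 falls below it — price never covers variable cost, so the firm shuts down and loses only its fixed cost.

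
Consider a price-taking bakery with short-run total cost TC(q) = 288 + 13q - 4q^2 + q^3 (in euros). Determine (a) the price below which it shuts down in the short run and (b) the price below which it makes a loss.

AVC = 13 - 4q + q^2; minimized at q = 2, giving min AVC = €9. That is the shutdown price.
ATC = 288/q + 13 - 4q + q^2. Setting dATC/dq = −288/q^2 − 4 + 2q = 0 gives q = 6 (since 2·6^3 − 4·6^2 = 288).
min ATC = 288/6 + 13 − 4·6 + 6^2 = €73. That is the break-even price.
Between these two prices the firm operates at a loss; above €73 it earns a profit.

Shutdown price = €9; break-even price = €73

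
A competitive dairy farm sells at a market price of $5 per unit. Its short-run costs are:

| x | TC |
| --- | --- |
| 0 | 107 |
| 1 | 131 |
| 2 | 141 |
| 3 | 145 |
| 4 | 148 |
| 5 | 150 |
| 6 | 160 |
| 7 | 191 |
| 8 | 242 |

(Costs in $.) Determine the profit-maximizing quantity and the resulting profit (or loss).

Compute π = P·x − TC at each output: x=0: -107; x=1: -126; x=2: -131; x=3: -130; x=4: -128; x=5: -125; x=6: -130; x=7: -156; x=8: -202.
Profit is highest at x = 0. Equivalently, the lowest AVC in the table is 43/5 ≈ $8.60 at x = 5, and P = $5 falls below it — price never covers variable cost, so the firm shuts down and loses only its fixed cost.

x = 0 (shut down); profit = -$107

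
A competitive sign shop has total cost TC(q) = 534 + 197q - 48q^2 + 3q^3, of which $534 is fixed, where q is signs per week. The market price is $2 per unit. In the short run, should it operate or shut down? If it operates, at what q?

Shut down

Variable cost is VC = 197q - 48q^2 + 3q^3, so AVC = VC/q = 197 - 48q + 3q^2 and MC = dTC/dq = 197 - 96q + 9q^2.
AVC hits its minimum where MC = AVC, at q = 8, giving min AVC = 197 - 48·8 + 3·8^2 = $5.
P = $2 lies below min AVC = $5; no output level covers variable cost.
Shutting down limits the loss to fixed cost, $534.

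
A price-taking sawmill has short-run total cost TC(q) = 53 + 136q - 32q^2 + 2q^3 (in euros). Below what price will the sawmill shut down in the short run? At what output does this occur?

The firm shuts down when price falls below the minimum of average variable cost. AVC = VC/q = 136 - 32q + 2q^2.
At the minimum of AVC, MC = AVC. MC = 136 - 64q + 6q^2; setting MC = AVC gives 4q^2 - 32q = 0, so q = 8. min AVC = 8.
The firm shuts down for any P below €8.

€8 per unit, at q = 8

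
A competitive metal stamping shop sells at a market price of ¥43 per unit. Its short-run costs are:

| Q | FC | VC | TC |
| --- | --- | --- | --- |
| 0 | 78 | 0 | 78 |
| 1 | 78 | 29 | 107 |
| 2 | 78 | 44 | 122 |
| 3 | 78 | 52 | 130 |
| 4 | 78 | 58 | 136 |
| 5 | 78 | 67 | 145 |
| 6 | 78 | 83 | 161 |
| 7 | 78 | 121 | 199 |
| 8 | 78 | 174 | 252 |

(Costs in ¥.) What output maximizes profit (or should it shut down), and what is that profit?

Profit at each row (π = 43Q − TC): Q=0: -78; Q=1: -64; Q=2: -36; Q=3: -1; Q=4: 36; Q=5: 70; Q=6: 97; Q=7: 102; Q=8: 92.
Profit is maximized at Q = 7. AVC there is 121/7 = ¥17.29 ≤ P, so producing beats shutting down (which would give -¥78).

Q = 7; profit = ¥102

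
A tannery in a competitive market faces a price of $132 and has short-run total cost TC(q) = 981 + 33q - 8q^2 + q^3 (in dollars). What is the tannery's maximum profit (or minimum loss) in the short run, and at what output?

Profit = -$171 at q = 9

AVC = 33 - 8q + q^2 has its minimum $17 at q = 4; price $132 clears that bar, so the firm operates.
MC = 33 - 16q + 3q^2. Setting P = MC and taking the root on the rising branch gives q* = 9.
TR = 132·9 = 1188. TC = 981 + 378 = 1359. Profit = 1188 − 1359 = -$171.
That loss of $171 beats the $981 the firm would lose by shutting down; producing recovers $810 of fixed cost.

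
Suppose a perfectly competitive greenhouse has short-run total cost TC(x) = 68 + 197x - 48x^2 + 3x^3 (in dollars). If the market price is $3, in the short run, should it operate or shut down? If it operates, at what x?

Strip out fixed cost: VC = 197x - 48x^2 + 3x^3. Then AVC = 197 - 48x + 3x^2 and MC = 197 - 96x + 9x^2.
AVC hits its minimum where MC = AVC, at x = 8, giving min AVC = 197 - 48·8 + 3·8^2 = $5.
Since P = $3 < min AVC = $5, price fails to cover variable cost at any output.
Shutting down limits the loss to fixed cost, $68.

Shut down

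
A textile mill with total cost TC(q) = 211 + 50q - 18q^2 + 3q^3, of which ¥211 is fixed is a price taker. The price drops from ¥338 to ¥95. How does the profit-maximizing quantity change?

MC = 50 - 36q + 9q^2; the shutdown threshold is min AVC = ¥23 (at q = 3).
With P = ¥338 above the shutdown price, P = MC gives q = 8.
At P = ¥95 ≥ min AVC, set P = MC: q = 5. The firm stays open but cuts output.

Output falls from 8 to 5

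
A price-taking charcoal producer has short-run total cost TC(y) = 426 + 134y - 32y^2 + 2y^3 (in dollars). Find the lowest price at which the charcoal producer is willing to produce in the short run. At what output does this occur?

$6 per unit, at y = 8

Short-run supply begins at min AVC. From VC = 134y - 32y^2 + 2y^3, AVC = 134 - 32y + 2y^2.
At the minimum of AVC, MC = AVC. MC = 134 - 64y + 6y^2; setting MC = AVC gives 4y^2 - 32y = 0, so y = 8. min AVC = 6.
The firm shuts down for any P below $6.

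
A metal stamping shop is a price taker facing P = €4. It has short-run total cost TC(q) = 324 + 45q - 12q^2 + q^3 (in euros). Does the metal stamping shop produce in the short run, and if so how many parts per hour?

Strip out fixed cost: VC = 45q - 12q^2 + q^3. Then AVC = 45 - 12q + q^2 and MC = 45 - 24q + 3q^2.
The AVC parabola has its vertex at q = 12/2 = 6, where AVC = 45 - 12·6 + 6^2 = €9.
With P < min AVC (€4 < €9), every unit sold adds to the loss.
Shutting down limits the loss to fixed cost, €324.

Shut down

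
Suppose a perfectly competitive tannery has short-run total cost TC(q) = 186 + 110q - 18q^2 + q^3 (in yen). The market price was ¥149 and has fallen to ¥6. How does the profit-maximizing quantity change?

MC = 110 - 36q + 3q^2; the shutdown threshold is min AVC = ¥29 (at q = 9).
With P = ¥149 above the shutdown price, P = MC gives q = 13.
At P = ¥6 < min AVC = ¥29, price no longer covers variable cost at any output, so the firm shuts down: q = 0.

Output falls from 13 to 0 (the firm shuts down)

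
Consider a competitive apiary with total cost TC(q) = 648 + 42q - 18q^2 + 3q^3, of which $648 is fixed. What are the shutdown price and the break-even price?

Shutdown price = min AVC. AVC = 42 - 18q + 3q^2, with vertex at q = 3 and minimum $15.
ATC = 648/q + 42 - 18q + 3q^2. Setting dATC/dq = −648/q^2 − 18 + 6q = 0 gives q = 6 (since 6·6^3 − 18·6^2 = 648).
min ATC = 648/6 + 42 − 18·6 + 3·6^2 = $150. That is the break-even price.
Between these two prices the firm operates at a loss; above $150 it earns a profit.

Shutdown price = $15; break-even price = $150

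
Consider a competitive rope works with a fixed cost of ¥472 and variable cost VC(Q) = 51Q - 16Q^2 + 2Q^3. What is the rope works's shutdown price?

¥19 per unit

Short-run supply begins at min AVC. From VC = 51Q - 16Q^2 + 2Q^3, AVC = 51 - 16Q + 2Q^2.
dAVC/dQ = -16 + 4Q = 0 gives Q = 4. min AVC = 51 - 16·4 + 2·4^2 = 19.
So the shutdown price is ¥19.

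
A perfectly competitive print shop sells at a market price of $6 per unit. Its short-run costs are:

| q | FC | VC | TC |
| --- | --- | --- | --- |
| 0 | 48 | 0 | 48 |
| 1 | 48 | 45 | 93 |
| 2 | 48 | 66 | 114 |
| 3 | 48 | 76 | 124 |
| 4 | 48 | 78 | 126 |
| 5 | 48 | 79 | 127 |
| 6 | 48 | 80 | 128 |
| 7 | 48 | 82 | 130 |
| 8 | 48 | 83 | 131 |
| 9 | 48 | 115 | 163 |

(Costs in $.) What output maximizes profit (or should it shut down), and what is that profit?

Profit at each row (π = 6q − TC): q=0: -48; q=1: -87; q=2: -102; q=3: -106; q=4: -102; q=5: -97; q=6: -92; q=7: -88; q=8: -83; q=9: -109.
Profit is highest at q = 0. Equivalently, the lowest AVC in the table is 83/8 ≈ $10.38 at q = 8, and P = $6 falls below it — price never covers variable cost, so the firm shuts down and loses only its fixed cost.

q = 0 (shut down); profit = -$48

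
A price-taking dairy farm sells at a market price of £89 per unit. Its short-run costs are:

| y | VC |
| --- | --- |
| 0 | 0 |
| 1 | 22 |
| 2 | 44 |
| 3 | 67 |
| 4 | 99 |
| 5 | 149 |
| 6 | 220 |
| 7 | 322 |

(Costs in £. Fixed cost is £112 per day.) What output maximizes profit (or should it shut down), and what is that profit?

y = 6; profit = £202

Compute π = P·y − TC at each output: y=0: -112; y=1: -45; y=2: 22; y=3: 88; y=4: 145; y=5: 184; y=6: 202; y=7: 189.
Profit is maximized at y = 6. AVC there is 220/6 = £36.67 ≤ P, so producing beats shutting down (which would give -£112).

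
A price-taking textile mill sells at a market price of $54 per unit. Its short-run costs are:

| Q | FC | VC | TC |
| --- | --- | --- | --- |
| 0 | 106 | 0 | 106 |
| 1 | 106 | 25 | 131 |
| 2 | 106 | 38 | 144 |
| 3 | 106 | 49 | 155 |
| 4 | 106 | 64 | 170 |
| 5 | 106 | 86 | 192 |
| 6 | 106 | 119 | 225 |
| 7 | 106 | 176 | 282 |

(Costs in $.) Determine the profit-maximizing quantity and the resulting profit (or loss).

Tabulate TR − TC: Q=0: -106; Q=1: -77; Q=2: -36; Q=3: 7; Q=4: 46; Q=5: 78; Q=6: 99; Q=7: 96.
Profit is maximized at Q = 6. AVC there is 119/6 = $19.83 ≤ P, so producing beats shutting down (which would give -$106).

Q = 6; profit = $99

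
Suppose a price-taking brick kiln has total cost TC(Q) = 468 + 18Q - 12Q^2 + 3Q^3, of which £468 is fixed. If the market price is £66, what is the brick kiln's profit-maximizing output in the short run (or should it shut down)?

Strip out fixed cost: VC = 18Q - 12Q^2 + 3Q^3. Then AVC = 18 - 12Q + 3Q^2 and MC = 18 - 24Q + 9Q^2.
AVC hits its minimum where MC = AVC, at Q = 2, giving min AVC = 18 - 12·2 + 3·2^2 = £6.
Since P = £66 ≥ min AVC = £6, price covers variable cost and the firm should produce.
Set P = MC: 66 = 18 - 24Q + 9Q^2 → -48 - 24Q + 9Q^2 = 0. The roots are Q = -4/3 and Q = 4; the profit-maximizing output is on the rising part of MC, so Q* = 4.
Check: AVC at Q = 4 is £18 ≤ P, so revenue covers variable cost.
Profit = P·Q − TC = 66·4 − 540 = -£276, a loss, but smaller than the £468 fixed cost the firm would lose by shutting down.

Produce at Q = 4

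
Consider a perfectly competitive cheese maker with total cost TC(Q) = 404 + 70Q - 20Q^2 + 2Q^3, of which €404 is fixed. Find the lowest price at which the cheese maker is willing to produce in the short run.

€20 per unit

Short-run supply begins at min AVC. From VC = 70Q - 20Q^2 + 2Q^3, AVC = 70 - 20Q + 2Q^2.
At the minimum of AVC, MC = AVC. MC = 70 - 40Q + 6Q^2; setting MC = AVC gives 4Q^2 - 20Q = 0, so Q = 5. min AVC = 20.
So the shutdown price is €20.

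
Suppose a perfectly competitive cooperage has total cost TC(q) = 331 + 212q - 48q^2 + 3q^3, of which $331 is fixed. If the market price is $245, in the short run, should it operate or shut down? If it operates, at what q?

From TC, MC = TC'(q) = 212 - 96q + 9q^2 and AVC = VC/q = 212 - 48q + 3q^2.
The AVC parabola has its vertex at q = 48/6 = 8, where AVC = 212 - 48·8 + 3·8^2 = $20.
Since P = $245 ≥ min AVC = $20, price covers variable cost and the firm should produce.
Set P = MC: 245 = 212 - 96q + 9q^2 → -33 - 96q + 9q^2 = 0. The roots are q = -1/3 and q = 11; the profit-maximizing output is on the rising part of MC, so q* = 11.
Check: AVC at q = 11 is $47 ≤ P, so revenue covers variable cost.
Profit = P·q − TC = 245·11 − 848 = $1847.

Produce at q = 11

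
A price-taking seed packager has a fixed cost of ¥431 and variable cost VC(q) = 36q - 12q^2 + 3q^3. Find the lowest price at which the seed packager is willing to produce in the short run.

¥24 per unit

Short-run supply begins at min AVC. From VC = 36q - 12q^2 + 3q^3, AVC = 36 - 12q + 3q^2.
dAVC/dq = -12 + 6q = 0 gives q = 2. min AVC = 36 - 12·2 + 3·2^2 = 24.
For P < ¥24 the firm produces nothing.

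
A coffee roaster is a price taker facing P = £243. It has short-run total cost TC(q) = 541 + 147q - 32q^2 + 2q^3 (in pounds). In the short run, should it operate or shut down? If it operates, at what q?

Strip out fixed cost: VC = 147q - 32q^2 + 2q^3. Then AVC = 147 - 32q + 2q^2 and MC = 147 - 64q + 6q^2.
The AVC parabola has its vertex at q = 32/4 = 8, where AVC = 147 - 32·8 + 2·8^2 = £19.
P = £243 exceeds min AVC = £19, so the firm stays open.
Set P = MC: 243 = 147 - 64q + 6q^2 → -96 - 64q + 6q^2 = 0. The roots are q = -4/3 and q = 12; the profit-maximizing output is on the rising part of MC, so q* = 12.
Check: AVC at q = 12 is £51 ≤ P, so revenue covers variable cost.
Profit = P·q − TC = 243·12 − 1153 = £1763.

Produce at q = 12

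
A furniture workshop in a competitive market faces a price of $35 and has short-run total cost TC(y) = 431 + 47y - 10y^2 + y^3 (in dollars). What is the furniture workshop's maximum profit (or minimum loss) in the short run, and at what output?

AVC = 47 - 10y + y^2 has its minimum $22 at y = 5; price $35 clears that bar, so the firm operates.
With MC = 47 - 20y + 3y^2, P = MC on the upward-sloping part at y* = 6.
TR = 35·6 = 210. TC = 431 + 138 = 569. Profit = 210 − 569 = -$359.
By producing, the firm covers all variable cost plus $72 of fixed cost; shutting down would lose the full $431.

Profit = -$359 at y = 6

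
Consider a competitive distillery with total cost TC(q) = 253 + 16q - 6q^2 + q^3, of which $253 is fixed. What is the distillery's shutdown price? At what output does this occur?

$7 per unit, at q = 3

Short-run supply begins at min AVC. From VC = 16q - 6q^2 + q^3, AVC = 16 - 6q + q^2.
At the minimum of AVC, MC = AVC. MC = 16 - 12q + 3q^2; setting MC = AVC gives 2q^2 - 6q = 0, so q = 3. min AVC = 7.
For P < $7 the firm produces nothing.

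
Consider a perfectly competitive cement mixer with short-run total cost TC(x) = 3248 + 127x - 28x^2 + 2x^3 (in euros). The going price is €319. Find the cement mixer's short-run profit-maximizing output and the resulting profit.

Profit = -€368 at x = 12

AVC = 127 - 28x + 2x^2; min AVC = €29 at x = 7. Since P = €319 ≥ min AVC, the firm produces.
MC = 127 - 56x + 6x^2. Setting P = MC and taking the root on the rising branch gives x* = 12.
TR = 319·12 = 3828. TC = 3248 + 948 = 4196. Profit = 3828 − 4196 = -€368.
That loss of €368 beats the €3248 the firm would lose by shutting down; producing recovers €2880 of fixed cost.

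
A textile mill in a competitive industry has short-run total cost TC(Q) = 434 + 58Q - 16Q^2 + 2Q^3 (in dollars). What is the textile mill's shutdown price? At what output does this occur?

The shutdown price is the minimum of AVC. VC = 58Q - 16Q^2 + 2Q^3, so AVC = 58 - 16Q + 2Q^2.
At the minimum of AVC, MC = AVC. MC = 58 - 32Q + 6Q^2; setting MC = AVC gives 4Q^2 - 16Q = 0, so Q = 4. min AVC = 26.
So the shutdown price is $26.

$26 per unit, at Q = 4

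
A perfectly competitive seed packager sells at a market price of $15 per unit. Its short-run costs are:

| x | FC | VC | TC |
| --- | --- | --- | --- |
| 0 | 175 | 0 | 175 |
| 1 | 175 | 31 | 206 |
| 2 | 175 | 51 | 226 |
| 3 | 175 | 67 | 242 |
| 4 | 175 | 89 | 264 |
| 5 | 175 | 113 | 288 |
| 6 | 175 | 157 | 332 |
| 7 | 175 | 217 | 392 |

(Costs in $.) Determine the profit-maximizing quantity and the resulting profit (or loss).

x = 0 (shut down); profit = -$175

Compute π = P·x − TC at each output: x=0: -175; x=1: -191; x=2: -196; x=3: -197; x=4: -204; x=5: -213; x=6: -242; x=7: -287.
Profit is highest at x = 0. Equivalently, the lowest AVC in the table is 89/4 ≈ $22.25 at x = 4, and P = $15 falls below it — price never covers variable cost, so the firm shuts down and loses only its fixed cost.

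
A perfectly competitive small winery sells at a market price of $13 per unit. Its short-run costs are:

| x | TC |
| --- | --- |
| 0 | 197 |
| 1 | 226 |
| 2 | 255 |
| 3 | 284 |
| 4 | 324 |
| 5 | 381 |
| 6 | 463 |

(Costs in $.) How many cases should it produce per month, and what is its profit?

Profit at each row (π = 13x − TC): x=0: -197; x=1: -213; x=2: -229; x=3: -245; x=4: -272; x=5: -316; x=6: -385.
Profit is highest at x = 0. Equivalently, the lowest AVC in the table is 29/1 ≈ $29 at x = 1, and P = $13 falls below it — price never covers variable cost, so the firm shuts down and loses only its fixed cost.

x = 0 (shut down); profit = -$197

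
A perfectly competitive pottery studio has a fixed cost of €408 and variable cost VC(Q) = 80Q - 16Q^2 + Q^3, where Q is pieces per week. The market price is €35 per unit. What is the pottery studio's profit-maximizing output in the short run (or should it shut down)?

Variable cost is VC = 80Q - 16Q^2 + Q^3, so AVC = VC/Q = 80 - 16Q + Q^2 and MC = dTC/dQ = 80 - 32Q + 3Q^2.
The AVC parabola has its vertex at Q = 16/2 = 8, where AVC = 80 - 16·8 + 8^2 = €16.
Because €35 ≥ €16, revenue can cover variable cost; the firm operates.
P = MC gives 45 - 32Q + 3Q^2 = 0, with roots 5/3 and 9. Take the larger (rising MC): Q* = 9.
Check: AVC at Q = 9 is €17 ≤ P, so revenue covers variable cost.
Profit = P·Q − TC = 35·9 − 561 = -€246, a loss, but smaller than the €408 fixed cost the firm would lose by shutting down.

Produce at Q = 9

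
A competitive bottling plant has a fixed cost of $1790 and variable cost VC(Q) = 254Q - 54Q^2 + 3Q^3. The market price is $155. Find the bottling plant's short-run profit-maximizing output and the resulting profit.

Profit = -$338 at Q = 11

AVC = 254 - 54Q + 3Q^2; min AVC = $11 at Q = 9. Since P = $155 ≥ min AVC, the firm produces.
MC = 254 - 108Q + 9Q^2. Setting P = MC and taking the root on the rising branch gives Q* = 11.
TR = 155·11 = 1705. TC = 1790 + 253 = 2043. Profit = 1705 − 2043 = -$338.
That loss of $338 beats the $1790 the firm would lose by shutting down; producing recovers $1452 of fixed cost.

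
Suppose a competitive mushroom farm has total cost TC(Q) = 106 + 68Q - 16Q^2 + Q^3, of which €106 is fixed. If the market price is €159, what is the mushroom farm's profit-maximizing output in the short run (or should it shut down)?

Strip out fixed cost: VC = 68Q - 16Q^2 + Q^3. Then AVC = 68 - 16Q + Q^2 and MC = 68 - 32Q + 3Q^2.
AVC is minimized where dAVC/dQ = -16 + 2Q = 0, at Q = 8; min AVC = 68 - 16·8 + 8^2 = €4.
P = €159 exceeds min AVC = €4, so the firm stays open.
Set P = MC: 159 = 68 - 32Q + 3Q^2 → -91 - 32Q + 3Q^2 = 0. The roots are Q = -7/3 and Q = 13; the profit-maximizing output is on the rising part of MC, so Q* = 13.
Check: AVC at Q = 13 is €29 ≤ P, so revenue covers variable cost.
Profit = P·Q − TC = 159·13 − 483 = €1584.

Produce at Q = 13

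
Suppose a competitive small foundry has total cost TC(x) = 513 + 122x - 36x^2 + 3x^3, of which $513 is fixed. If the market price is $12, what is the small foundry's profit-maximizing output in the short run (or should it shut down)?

Strip out fixed cost: VC = 122x - 36x^2 + 3x^3. Then AVC = 122 - 36x + 3x^2 and MC = 122 - 72x + 9x^2.
AVC is minimized where dAVC/dx = -36 + 6x = 0, at x = 6; min AVC = 122 - 36·6 + 3·6^2 = $14.
With P < min AVC ($12 < $14), every unit sold adds to the loss.
The firm minimizes its loss by shutting down and losing only its fixed cost of $513.

Shut down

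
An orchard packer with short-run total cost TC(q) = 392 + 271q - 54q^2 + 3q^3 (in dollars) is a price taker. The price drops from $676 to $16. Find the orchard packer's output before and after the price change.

Output falls from 15 to 0 (the firm shuts down)

MC = 271 - 108q + 9q^2; the shutdown threshold is min AVC = $28 (at q = 9).
At P = $676 ≥ min AVC, set P = MC on the rising branch: q = 15.
At P = $16 < min AVC = $28, price no longer covers variable cost at any output, so the firm shuts down: q = 0.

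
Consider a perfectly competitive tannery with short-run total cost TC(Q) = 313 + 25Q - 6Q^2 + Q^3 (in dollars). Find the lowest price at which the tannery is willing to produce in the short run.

The shutdown price is the minimum of AVC. VC = 25Q - 6Q^2 + Q^3, so AVC = 25 - 6Q + Q^2.
At the minimum of AVC, MC = AVC. MC = 25 - 12Q + 3Q^2; setting MC = AVC gives 2Q^2 - 6Q = 0, so Q = 3. min AVC = 16.
For P < $16 the firm produces nothing.

$16 per unit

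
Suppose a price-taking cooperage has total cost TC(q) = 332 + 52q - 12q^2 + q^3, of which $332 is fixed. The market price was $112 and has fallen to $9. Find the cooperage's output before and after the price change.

Output falls from 10 to 0 (the firm shuts down)

MC = 52 - 24q + 3q^2; the shutdown threshold is min AVC = $16 (at q = 6).
At P = $112 ≥ min AVC, set P = MC on the rising branch: q = 10.
At P = $9 < min AVC = $16, price no longer covers variable cost at any output, so the firm shuts down: q = 0.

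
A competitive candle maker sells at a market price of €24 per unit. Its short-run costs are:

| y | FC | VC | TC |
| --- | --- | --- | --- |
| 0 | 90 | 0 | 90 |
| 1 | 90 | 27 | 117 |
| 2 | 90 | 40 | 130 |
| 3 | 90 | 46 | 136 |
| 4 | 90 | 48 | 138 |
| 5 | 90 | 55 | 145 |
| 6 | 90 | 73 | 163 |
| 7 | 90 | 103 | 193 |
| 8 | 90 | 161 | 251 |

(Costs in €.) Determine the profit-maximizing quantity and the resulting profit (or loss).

y = 6; profit = -€19

Tabulate TR − TC: y=0: -90; y=1: -93; y=2: -82; y=3: -64; y=4: -42; y=5: -25; y=6: -19; y=7: -25; y=8: -59.
Profit is maximized at y = 6. AVC there is 73/6 = €12.17 ≤ P, so producing beats shutting down (which would give -€90).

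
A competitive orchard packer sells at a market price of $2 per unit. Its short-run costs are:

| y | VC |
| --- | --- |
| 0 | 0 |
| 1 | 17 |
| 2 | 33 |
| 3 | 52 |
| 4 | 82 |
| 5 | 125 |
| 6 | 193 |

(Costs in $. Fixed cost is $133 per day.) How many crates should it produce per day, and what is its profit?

y = 0 (shut down); profit = -$133

Compute π = P·y − TC at each output: y=0: -133; y=1: -148; y=2: -162; y=3: -179; y=4: -207; y=5: -248; y=6: -314.
Profit is highest at y = 0. Equivalently, the lowest AVC in the table is 33/2 ≈ $16.50 at y = 2, and P = $2 falls below it — price never covers variable cost, so the firm shuts down and loses only its fixed cost.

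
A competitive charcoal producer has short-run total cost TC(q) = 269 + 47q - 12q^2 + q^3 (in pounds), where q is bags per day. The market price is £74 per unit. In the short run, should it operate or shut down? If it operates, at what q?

Produce at q = 9

Variable cost is VC = 47q - 12q^2 + q^3, so AVC = VC/q = 47 - 12q + q^2 and MC = dTC/dq = 47 - 24q + 3q^2.
AVC hits its minimum where MC = AVC, at q = 6, giving min AVC = 47 - 12·6 + 6^2 = £11.
Because £74 ≥ £11, revenue can cover variable cost; the firm operates.
Solving P = MC: -27 - 24q + 3q^2 = 0 ⇒ q = -1 or 9. On the upward-sloping branch, q* = 9.
Check: AVC at q = 9 is £20 ≤ P, so revenue covers variable cost.
Profit = P·q − TC = 74·9 − 449 = £217.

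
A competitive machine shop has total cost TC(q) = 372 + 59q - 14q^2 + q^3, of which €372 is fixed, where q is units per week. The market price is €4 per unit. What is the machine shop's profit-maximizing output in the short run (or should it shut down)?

Strip out fixed cost: VC = 59q - 14q^2 + q^3. Then AVC = 59 - 14q + q^2 and MC = 59 - 28q + 3q^2.
AVC is minimized where dAVC/dq = -14 + 2q = 0, at q = 7; min AVC = 59 - 14·7 + 7^2 = €10.
Since P = €4 < min AVC = €10, price fails to cover variable cost at any output.
Best response: produce nothing and absorb the €372 fixed cost.

Shut down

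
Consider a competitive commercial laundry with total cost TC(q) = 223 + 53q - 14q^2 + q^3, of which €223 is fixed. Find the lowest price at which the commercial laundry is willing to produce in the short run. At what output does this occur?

€4 per unit, at q = 7

The shutdown price is the minimum of AVC. VC = 53q - 14q^2 + q^3, so AVC = 53 - 14q + q^2.
At the minimum of AVC, MC = AVC. MC = 53 - 28q + 3q^2; setting MC = AVC gives 2q^2 - 14q = 0, so q = 7. min AVC = 4.
The firm shuts down for any P below €4.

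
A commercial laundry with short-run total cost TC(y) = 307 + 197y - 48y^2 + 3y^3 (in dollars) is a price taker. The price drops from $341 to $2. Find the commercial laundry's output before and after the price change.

MC = 197 - 96y + 9y^2; the shutdown threshold is min AVC = $5 (at y = 8).
At P = $341 ≥ min AVC, set P = MC on the rising branch: y = 12.
At P = $2 < min AVC = $5, price no longer covers variable cost at any output, so the firm shuts down: y = 0.

Output falls from 12 to 0 (the firm shuts down)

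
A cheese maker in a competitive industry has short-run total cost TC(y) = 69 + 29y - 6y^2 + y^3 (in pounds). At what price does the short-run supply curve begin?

Short-run supply begins at min AVC. From VC = 29y - 6y^2 + y^3, AVC = 29 - 6y + y^2.
At the minimum of AVC, MC = AVC. MC = 29 - 12y + 3y^2; setting MC = AVC gives 2y^2 - 6y = 0, so y = 3. min AVC = 20.
So the shutdown price is £20.

£20 per unit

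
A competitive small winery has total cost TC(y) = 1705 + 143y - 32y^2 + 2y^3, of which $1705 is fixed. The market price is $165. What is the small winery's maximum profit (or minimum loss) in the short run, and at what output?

AVC = 143 - 32y + 2y^2 has its minimum $15 at y = 8; price $165 clears that bar, so the firm operates.
With MC = 143 - 64y + 6y^2, P = MC on the upward-sloping part at y* = 11.
TR = 165·11 = 1815. TC = 1705 + 363 = 2068. Profit = 1815 − 2068 = -$253.
Shutting down would mean losing the fixed cost of $1705, so operating at a loss of $253 is better by $1452.

Profit = -$253 at y = 11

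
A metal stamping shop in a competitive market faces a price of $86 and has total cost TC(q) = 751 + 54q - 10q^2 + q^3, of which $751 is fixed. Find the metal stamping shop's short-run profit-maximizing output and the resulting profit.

Profit = -$367 at q = 8

AVC = 54 - 10q + q^2 has its minimum $29 at q = 5; price $86 clears that bar, so the firm operates.
MC = 54 - 20q + 3q^2. Setting P = MC and taking the root on the rising branch gives q* = 8.
TR = 86·8 = 688. TC = 751 + 304 = 1055. Profit = 688 − 1055 = -$367.
That loss of $367 beats the $751 the firm would lose by shutting down; producing recovers $384 of fixed cost.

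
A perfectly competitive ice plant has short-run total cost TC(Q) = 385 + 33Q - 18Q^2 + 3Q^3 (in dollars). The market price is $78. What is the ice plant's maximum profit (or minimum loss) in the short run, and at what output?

Profit = -$85 at Q = 5

AVC = 33 - 18Q + 3Q^2; min AVC = $6 at Q = 3. Since P = $78 ≥ min AVC, the firm produces.
MC = 33 - 36Q + 9Q^2. Setting P = MC and taking the root on the rising branch gives Q* = 5.
TR = 78·5 = 390. TC = 385 + 90 = 475. Profit = 390 − 475 = -$85.
That loss of $85 beats the $385 the firm would lose by shutting down; producing recovers $300 of fixed cost.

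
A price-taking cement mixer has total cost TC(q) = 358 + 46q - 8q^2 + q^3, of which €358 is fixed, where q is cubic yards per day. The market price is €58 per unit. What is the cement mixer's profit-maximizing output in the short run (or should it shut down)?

Produce at q = 6

Variable cost is VC = 46q - 8q^2 + q^3, so AVC = VC/q = 46 - 8q + q^2 and MC = dTC/dq = 46 - 16q + 3q^2.
AVC hits its minimum where MC = AVC, at q = 4, giving min AVC = 46 - 8·4 + 4^2 = €30.
Since P = €58 ≥ min AVC = €30, price covers variable cost and the firm should produce.
Set P = MC: 58 = 46 - 16q + 3q^2 → -12 - 16q + 3q^2 = 0. The roots are q = -2/3 and q = 6; the profit-maximizing output is on the rising part of MC, so q* = 6.
Check: AVC at q = 6 is €34 ≤ P, so revenue covers variable cost.
Profit = P·q − TC = 58·6 − 562 = -€214, a loss, but smaller than the €358 fixed cost the firm would lose by shutting down.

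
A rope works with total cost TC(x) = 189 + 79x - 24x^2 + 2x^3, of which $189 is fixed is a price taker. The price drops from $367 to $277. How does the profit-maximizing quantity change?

MC = 79 - 48x + 6x^2; the shutdown threshold is min AVC = $7 (at x = 6).
At P = $367 ≥ min AVC, set P = MC on the rising branch: x = 12.
At P = $277 ≥ min AVC, set P = MC: x = 11. The firm stays open but cuts output.

Output falls from 12 to 11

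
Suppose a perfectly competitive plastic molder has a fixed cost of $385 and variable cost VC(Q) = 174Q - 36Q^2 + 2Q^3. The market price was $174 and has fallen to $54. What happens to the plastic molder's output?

Output falls from 12 to 10

MC = 174 - 72Q + 6Q^2; the shutdown threshold is min AVC = $12 (at Q = 9).
At P = $174 ≥ min AVC, set P = MC on the rising branch: Q = 12.
At P = $54 ≥ min AVC, set P = MC: Q = 10. The firm stays open but cuts output.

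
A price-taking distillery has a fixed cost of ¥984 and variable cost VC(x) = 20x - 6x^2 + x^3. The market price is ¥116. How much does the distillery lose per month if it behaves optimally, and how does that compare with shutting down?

Profit = -¥344 at x = 8

AVC = 20 - 6x + x^2; min AVC = ¥11 at x = 3. Since P = ¥116 ≥ min AVC, the firm produces.
With MC = 20 - 12x + 3x^2, P = MC on the upward-sloping part at x* = 8.
TR = 116·8 = 928. TC = 984 + 288 = 1272. Profit = 928 − 1272 = -¥344.
That loss of ¥344 beats the ¥984 the firm would lose by shutting down; producing recovers ¥640 of fixed cost.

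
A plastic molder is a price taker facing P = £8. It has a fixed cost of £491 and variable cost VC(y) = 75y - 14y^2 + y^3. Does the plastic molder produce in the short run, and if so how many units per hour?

From TC, MC = TC'(y) = 75 - 28y + 3y^2 and AVC = VC/y = 75 - 14y + y^2.
The AVC parabola has its vertex at y = 14/2 = 7, where AVC = 75 - 14·7 + 7^2 = £26.
With P < min AVC (£8 < £26), every unit sold adds to the loss.
Best response: produce nothing and absorb the £491 fixed cost.

Shut down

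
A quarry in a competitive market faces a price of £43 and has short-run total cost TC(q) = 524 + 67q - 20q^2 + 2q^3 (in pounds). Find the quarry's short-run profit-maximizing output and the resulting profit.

Profit = -£380 at q = 6

AVC = 67 - 20q + 2q^2; min AVC = £17 at q = 5. Since P = £43 ≥ min AVC, the firm produces.
With MC = 67 - 40q + 6q^2, P = MC on the upward-sloping part at q* = 6.
TR = 43·6 = 258. TC = 524 + 114 = 638. Profit = 258 − 638 = -£380.
By producing, the firm covers all variable cost plus £144 of fixed cost; shutting down would lose the full £524.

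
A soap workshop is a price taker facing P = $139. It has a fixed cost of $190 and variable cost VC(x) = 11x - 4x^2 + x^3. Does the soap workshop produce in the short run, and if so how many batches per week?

Variable cost is VC = 11x - 4x^2 + x^3, so AVC = VC/x = 11 - 4x + x^2 and MC = dTC/dx = 11 - 8x + 3x^2.
The AVC parabola has its vertex at x = 4/2 = 2, where AVC = 11 - 4·2 + 2^2 = $7.
Because $139 ≥ $7, revenue can cover variable cost; the firm operates.
Solving P = MC: -128 - 8x + 3x^2 = 0 ⇒ x = -16/3 or 8. On the upward-sloping branch, x* = 8.
Check: AVC at x = 8 is $43 ≤ P, so revenue covers variable cost.
Profit = P·x − TC = 139·8 − 534 = $578.

Produce at x = 8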